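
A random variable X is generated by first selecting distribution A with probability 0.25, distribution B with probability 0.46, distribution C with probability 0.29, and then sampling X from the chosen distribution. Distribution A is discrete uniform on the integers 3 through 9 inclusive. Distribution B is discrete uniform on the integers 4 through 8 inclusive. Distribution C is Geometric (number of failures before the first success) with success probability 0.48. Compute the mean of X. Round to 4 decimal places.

Component means — A: 6; B: 6; C: 1.08333.
E[X] = 0.25·6 + 0.46·6 + 0.29·1.08333 = 4.57417.

4.5742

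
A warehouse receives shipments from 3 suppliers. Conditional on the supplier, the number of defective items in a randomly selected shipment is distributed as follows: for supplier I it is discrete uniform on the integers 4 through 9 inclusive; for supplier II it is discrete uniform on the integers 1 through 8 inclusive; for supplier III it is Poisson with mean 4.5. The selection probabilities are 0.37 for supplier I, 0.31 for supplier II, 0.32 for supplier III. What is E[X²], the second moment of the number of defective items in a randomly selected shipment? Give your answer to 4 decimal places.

For each component E[X²] = Var + (mean)², giving I: 45.1667; II: 25.5; III: 24.75.
Overall E[X²] = 0.37·45.1667 + 0.31·25.5 + 0.32·24.75 = 32.5367.

32.5367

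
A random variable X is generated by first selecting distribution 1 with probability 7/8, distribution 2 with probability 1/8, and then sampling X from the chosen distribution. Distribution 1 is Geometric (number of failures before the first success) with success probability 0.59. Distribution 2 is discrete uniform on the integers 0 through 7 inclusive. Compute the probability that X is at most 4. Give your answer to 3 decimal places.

Conditional on each component, P(X ≤ 4): 1: 0.988414; 2: 0.625.
By total probability, P(X ≤ 4) = 0.875·0.988414 + 0.125·0.625 = 0.942988.

0.943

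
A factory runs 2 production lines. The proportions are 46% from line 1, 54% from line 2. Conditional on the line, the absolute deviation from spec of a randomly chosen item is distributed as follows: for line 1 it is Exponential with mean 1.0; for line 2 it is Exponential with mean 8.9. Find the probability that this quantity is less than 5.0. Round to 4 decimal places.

0.6890

Conditional on each line, P(X < 5.0): 1: 0.993262; 2: 0.429817.
By total probability, P(X < 5.0) = 0.46·0.993262 + 0.54·0.429817 = 0.689002.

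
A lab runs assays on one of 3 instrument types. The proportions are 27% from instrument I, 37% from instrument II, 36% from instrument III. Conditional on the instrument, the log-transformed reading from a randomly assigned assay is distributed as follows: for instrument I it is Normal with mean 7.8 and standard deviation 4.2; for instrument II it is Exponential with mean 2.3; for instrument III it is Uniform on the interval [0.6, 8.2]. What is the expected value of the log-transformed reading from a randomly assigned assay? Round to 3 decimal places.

Component means — I: 7.8; II: 2.3; III: 4.4.
E[X] = 0.27·7.8 + 0.37·2.3 + 0.36·4.4 = 4.541.

4.541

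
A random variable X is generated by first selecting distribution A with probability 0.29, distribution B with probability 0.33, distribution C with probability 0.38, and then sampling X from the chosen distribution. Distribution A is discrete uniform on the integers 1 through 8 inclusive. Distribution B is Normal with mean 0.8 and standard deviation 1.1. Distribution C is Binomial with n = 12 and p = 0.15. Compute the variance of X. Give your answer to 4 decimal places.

Per component, A: μ=4.5, E[X²]=25.5; B: μ=0.8, E[X²]=1.85; C: μ=1.8, E[X²]=4.77.
E[X] = 0.29·4.5 + 0.33·0.8 + 0.38·1.8 = 2.253.
E[X²] = 0.29·25.5 + 0.33·1.85 + 0.38·4.77 = 9.8181.
Var(X) = E[X²] − (E[X])² = 9.8181 − 5.07601 = 4.74209.

4.7421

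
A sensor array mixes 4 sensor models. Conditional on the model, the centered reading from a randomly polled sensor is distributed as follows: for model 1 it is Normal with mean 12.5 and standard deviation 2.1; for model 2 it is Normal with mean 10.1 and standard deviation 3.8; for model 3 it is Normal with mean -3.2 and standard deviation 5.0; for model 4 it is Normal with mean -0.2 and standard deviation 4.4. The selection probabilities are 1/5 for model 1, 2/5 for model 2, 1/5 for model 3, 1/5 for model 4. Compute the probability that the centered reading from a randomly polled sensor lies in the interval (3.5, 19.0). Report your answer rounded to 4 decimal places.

Conditional on each model, P(3.5 < X < 19.0): 1: 0.999008; 2: 0.949205; 3: 0.0901182; 4: 0.200193.
By total probability, P(3.5 < X < 19.0) = 0.2·0.999008 + 0.4·0.949205 + 0.2·0.0901182 + 0.2·0.200193 = 0.637546.

0.6375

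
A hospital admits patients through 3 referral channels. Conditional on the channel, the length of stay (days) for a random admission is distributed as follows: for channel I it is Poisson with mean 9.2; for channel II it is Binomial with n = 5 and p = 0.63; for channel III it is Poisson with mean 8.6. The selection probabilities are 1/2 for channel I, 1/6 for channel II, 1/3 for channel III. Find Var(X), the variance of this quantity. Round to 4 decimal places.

Per component, I: μ=9.2, E[X²]=93.84; II: μ=3.15, E[X²]=11.088; III: μ=8.6, E[X²]=82.56.
E[X] = 0.5·9.2 + 0.166667·3.15 + 0.333333·8.6 = 7.99167.
E[X²] = 0.5·93.84 + 0.166667·11.088 + 0.333333·82.56 = 76.288.
Var(X) = E[X²] − (E[X])² = 76.288 − 63.8667 = 12.4213.

12.4213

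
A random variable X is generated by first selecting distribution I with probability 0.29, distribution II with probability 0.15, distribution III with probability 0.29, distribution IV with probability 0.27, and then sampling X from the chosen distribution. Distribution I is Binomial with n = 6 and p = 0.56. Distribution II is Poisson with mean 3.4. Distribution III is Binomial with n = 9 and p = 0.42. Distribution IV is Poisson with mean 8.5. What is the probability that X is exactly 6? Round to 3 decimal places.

0.075

Conditional on each component, P(X = 6): I: 0.030841; II: 0.0716044; III: 0.089962; IV: 0.106581.
By total probability, P(X = 6) = 0.29·0.030841 + 0.15·0.0716044 + 0.29·0.089962 + 0.27·0.106581 = 0.0745503.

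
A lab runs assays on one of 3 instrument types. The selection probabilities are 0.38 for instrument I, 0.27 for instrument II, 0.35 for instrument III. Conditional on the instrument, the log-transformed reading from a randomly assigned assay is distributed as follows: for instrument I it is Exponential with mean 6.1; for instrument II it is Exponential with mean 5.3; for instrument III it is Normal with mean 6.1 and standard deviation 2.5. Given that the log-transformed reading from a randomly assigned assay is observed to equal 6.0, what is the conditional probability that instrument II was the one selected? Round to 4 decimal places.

Likelihoods f(6.0 | ·): I: 0.0613049; II: 0.0608233; III: 0.159449.
Posterior ∝ prior × likelihood. Numerator for II: 0.27·0.0608233 = 0.0164223.
Normalizing constant: 0.38·0.0613049 + 0.27·0.0608233 + 0.35·0.159449 = 0.0955254.
P(II | observation) = 0.0164223 / 0.0955254 = 0.171915.

0.1719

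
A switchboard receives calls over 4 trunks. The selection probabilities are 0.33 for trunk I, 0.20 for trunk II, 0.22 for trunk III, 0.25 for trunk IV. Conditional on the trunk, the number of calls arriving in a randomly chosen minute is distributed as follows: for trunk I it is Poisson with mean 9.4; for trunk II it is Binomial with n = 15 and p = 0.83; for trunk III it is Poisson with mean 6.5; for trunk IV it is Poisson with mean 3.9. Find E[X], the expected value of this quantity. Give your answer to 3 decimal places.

7.997

Component means — I: 9.4; II: 12.45; III: 6.5; IV: 3.9.
E[X] = 0.33·9.4 + 0.2·12.45 + 0.22·6.5 + 0.25·3.9 = 7.997.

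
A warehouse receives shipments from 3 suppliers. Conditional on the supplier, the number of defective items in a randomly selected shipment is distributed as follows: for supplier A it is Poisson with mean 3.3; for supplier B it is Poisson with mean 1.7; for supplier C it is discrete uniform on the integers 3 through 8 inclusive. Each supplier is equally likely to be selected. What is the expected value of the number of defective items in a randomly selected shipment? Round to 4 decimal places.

Component means — A: 3.3; B: 1.7; C: 5.5.
E[X] = 0.333333·3.3 + 0.333333·1.7 + 0.333333·5.5 = 3.5.

3.5000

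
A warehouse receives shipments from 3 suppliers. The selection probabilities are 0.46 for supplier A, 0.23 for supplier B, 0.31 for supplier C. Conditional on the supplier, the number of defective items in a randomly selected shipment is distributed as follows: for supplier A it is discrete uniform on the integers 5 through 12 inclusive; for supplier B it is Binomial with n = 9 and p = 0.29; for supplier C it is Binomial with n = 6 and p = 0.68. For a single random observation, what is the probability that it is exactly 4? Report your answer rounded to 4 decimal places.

Conditional on each supplier, P(X = 4): A: 0; B: 0.160788; C: 0.328418.
By total probability, P(X = 4) = 0.46·0 + 0.23·0.160788 + 0.31·0.328418 = 0.138791.

0.1388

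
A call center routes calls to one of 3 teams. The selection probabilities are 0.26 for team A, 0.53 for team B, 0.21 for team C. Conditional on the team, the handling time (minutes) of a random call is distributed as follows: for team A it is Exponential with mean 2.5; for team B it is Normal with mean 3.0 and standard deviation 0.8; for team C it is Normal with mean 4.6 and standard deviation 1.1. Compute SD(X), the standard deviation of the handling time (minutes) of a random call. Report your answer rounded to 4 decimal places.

1.6669

Per component, A: μ=2.5, E[X²]=12.5; B: μ=3, E[X²]=9.64; C: μ=4.6, E[X²]=22.37.
E[X] = 0.26·2.5 + 0.53·3 + 0.21·4.6 = 3.206.
E[X²] = 0.26·12.5 + 0.53·9.64 + 0.21·22.37 = 13.0569.
Var(X) = E[X²] − (E[X])² = 13.0569 − 10.2784 = 2.77846.
SD(X) = √2.77846 = 1.66687.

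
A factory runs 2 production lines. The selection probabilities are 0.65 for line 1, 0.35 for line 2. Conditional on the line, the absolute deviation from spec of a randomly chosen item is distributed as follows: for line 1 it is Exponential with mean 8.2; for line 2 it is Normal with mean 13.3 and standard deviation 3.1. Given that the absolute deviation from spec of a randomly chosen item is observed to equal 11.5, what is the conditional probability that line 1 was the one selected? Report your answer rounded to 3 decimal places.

Likelihoods f(11.5 | ·): 1: 0.0299995; 2: 0.108727.
Posterior ∝ prior × likelihood. Numerator for 1: 0.65·0.0299995 = 0.0194997.
Normalizing constant: 0.65·0.0299995 + 0.35·0.108727 = 0.0575542.
P(1 | observation) = 0.0194997 / 0.0575542 = 0.338806.

0.339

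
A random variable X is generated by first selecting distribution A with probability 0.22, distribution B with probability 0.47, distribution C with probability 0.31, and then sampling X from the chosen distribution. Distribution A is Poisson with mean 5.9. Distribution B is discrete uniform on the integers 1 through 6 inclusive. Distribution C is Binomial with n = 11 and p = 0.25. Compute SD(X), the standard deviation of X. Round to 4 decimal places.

2.1593

Per component, A: μ=5.9, E[X²]=40.71; B: μ=3.5, E[X²]=15.1667; C: μ=2.75, E[X²]=9.625.
E[X] = 0.22·5.9 + 0.47·3.5 + 0.31·2.75 = 3.7955.
E[X²] = 0.22·40.71 + 0.47·15.1667 + 0.31·9.625 = 19.0683.
Var(X) = E[X²] − (E[X])² = 19.0683 − 14.4058 = 4.66246.
SD(X) = √4.66246 = 2.15927.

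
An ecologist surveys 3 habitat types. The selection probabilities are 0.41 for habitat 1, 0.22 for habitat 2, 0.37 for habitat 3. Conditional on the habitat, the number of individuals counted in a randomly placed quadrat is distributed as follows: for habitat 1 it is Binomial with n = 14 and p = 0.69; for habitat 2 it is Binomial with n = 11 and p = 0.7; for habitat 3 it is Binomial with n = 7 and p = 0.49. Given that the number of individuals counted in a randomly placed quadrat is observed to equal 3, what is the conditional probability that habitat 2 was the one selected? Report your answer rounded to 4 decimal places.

0.0079

Likelihoods P(X=3 | ·): 1: 0.000303828; 2: 0.0037132; 3: 0.278572.
Posterior ∝ prior × likelihood. Numerator for 2: 0.22·0.0037132 = 0.000816904.
Normalizing constant: 0.41·0.000303828 + 0.22·0.0037132 + 0.37·0.278572 = 0.104013.
P(2 | observation) = 0.000816904 / 0.104013 = 0.00785386.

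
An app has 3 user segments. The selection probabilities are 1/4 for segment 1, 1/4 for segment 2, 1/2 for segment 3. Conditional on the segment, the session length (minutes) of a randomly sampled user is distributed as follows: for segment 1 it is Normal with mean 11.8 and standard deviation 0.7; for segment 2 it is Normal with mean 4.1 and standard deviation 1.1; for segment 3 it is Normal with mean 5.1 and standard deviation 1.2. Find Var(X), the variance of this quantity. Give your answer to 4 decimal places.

Per component, 1: μ=11.8, E[X²]=139.73; 2: μ=4.1, E[X²]=18.02; 3: μ=5.1, E[X²]=27.45.
E[X] = 0.25·11.8 + 0.25·4.1 + 0.5·5.1 = 6.525.
E[X²] = 0.25·139.73 + 0.25·18.02 + 0.5·27.45 = 53.1625.
Var(X) = E[X²] − (E[X])² = 53.1625 − 42.5756 = 10.5869.

10.5869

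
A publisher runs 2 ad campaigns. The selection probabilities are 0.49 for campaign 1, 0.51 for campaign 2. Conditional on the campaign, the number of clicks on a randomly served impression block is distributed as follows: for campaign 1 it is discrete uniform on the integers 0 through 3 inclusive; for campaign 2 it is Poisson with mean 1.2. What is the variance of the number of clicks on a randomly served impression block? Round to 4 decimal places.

Per component, 1: μ=1.5, E[X²]=3.5; 2: μ=1.2, E[X²]=2.64.
E[X] = 0.49·1.5 + 0.51·1.2 = 1.347.
E[X²] = 0.49·3.5 + 0.51·2.64 = 3.0614.
Var(X) = E[X²] − (E[X])² = 3.0614 − 1.81441 = 1.24699.

1.2470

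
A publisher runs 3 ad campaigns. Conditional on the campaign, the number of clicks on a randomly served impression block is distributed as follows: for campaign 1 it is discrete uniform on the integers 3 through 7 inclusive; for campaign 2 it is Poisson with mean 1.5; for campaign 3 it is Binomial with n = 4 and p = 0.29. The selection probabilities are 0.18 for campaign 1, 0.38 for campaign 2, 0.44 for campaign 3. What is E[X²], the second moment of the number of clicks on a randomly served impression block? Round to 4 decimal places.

For each component E[X²] = Var + (mean)², giving 1: 27; 2: 3.75; 3: 2.1692.
Overall E[X²] = 0.18·27 + 0.38·3.75 + 0.44·2.1692 = 7.23945.

7.2394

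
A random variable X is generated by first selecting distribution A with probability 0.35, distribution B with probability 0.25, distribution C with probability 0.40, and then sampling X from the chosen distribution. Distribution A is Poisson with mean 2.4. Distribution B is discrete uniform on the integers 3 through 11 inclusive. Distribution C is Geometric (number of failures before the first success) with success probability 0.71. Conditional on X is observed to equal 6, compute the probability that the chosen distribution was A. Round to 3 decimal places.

0.232

Likelihoods P(X=6 | ·): A: 0.0240784; B: 0.111111; C: 0.000422325.
Posterior ∝ prior × likelihood. Numerator for A: 0.35·0.0240784 = 0.00842745.
Normalizing constant: 0.35·0.0240784 + 0.25·0.111111 + 0.4·0.000422325 = 0.0363742.
P(A | observation) = 0.00842745 / 0.0363742 = 0.231688.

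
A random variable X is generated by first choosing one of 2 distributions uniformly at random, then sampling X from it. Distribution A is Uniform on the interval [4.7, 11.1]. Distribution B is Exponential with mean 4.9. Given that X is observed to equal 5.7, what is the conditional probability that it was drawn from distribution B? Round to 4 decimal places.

Likelihoods f(5.7 | ·): A: 0.15625; B: 0.0637682.
Posterior ∝ prior × likelihood. Numerator for B: 0.5·0.0637682 = 0.0318841.
Normalizing constant: 0.5·0.15625 + 0.5·0.0637682 = 0.110009.
P(B | observation) = 0.0318841 / 0.110009 = 0.289832.

0.2898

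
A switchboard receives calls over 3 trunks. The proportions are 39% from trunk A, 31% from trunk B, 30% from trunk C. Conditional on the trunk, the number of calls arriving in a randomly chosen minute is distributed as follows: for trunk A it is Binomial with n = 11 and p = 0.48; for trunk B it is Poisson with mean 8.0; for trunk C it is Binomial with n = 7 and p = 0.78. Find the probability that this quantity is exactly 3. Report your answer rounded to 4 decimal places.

0.0586

Conditional on each trunk, P(X = 3): A: 0.0975516; B: 0.0286261; C: 0.0389083.
By total probability, P(X = 3) = 0.39·0.0975516 + 0.31·0.0286261 + 0.3·0.0389083 = 0.0585917.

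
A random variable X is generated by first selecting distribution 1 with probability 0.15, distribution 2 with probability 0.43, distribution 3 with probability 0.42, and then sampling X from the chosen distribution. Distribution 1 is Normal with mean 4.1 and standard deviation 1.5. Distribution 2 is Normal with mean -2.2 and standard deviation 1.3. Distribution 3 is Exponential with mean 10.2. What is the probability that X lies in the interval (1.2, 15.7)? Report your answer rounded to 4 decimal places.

Conditional on each component, P(1.2 < X < 15.7): 1: 0.973402; 2: 0.00445635; 3: 0.67446.
By total probability, P(1.2 < X < 15.7) = 0.15·0.973402 + 0.43·0.00445635 + 0.42·0.67446 = 0.4312.

0.4312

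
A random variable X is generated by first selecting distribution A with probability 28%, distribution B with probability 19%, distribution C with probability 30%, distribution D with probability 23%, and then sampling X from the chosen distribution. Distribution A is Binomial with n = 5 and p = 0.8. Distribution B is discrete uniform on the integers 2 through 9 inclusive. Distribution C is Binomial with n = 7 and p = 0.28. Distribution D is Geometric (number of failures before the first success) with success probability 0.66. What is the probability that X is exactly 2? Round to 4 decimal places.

Conditional on each component, P(X = 2): A: 0.0512; B: 0.125; C: 0.318565; D: 0.076296.
By total probability, P(X = 2) = 0.28·0.0512 + 0.19·0.125 + 0.3·0.318565 + 0.23·0.076296 = 0.151204.

0.1512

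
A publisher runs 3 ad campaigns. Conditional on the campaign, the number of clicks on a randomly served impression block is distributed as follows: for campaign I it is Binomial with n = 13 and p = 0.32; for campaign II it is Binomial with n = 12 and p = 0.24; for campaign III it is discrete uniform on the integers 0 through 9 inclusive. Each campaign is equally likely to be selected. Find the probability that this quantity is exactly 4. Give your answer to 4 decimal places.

Conditional on each campaign, P(X = 4): I: 0.23307; II: 0.182793; III: 0.1.
By total probability, P(X = 4) = 0.333333·0.23307 + 0.333333·0.182793 + 0.333333·0.1 = 0.171954.

0.1720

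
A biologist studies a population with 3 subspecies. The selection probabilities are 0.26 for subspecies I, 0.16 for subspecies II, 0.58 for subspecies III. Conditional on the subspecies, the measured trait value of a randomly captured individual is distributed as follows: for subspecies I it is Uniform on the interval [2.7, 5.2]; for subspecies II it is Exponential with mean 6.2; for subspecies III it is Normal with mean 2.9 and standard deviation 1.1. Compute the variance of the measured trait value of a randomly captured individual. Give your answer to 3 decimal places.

8.375

Per component, I: μ=3.95, E[X²]=16.1233; II: μ=6.2, E[X²]=76.88; III: μ=2.9, E[X²]=9.62.
E[X] = 0.26·3.95 + 0.16·6.2 + 0.58·2.9 = 3.701.
E[X²] = 0.26·16.1233 + 0.16·76.88 + 0.58·9.62 = 22.0725.
Var(X) = E[X²] − (E[X])² = 22.0725 − 13.6974 = 8.37507.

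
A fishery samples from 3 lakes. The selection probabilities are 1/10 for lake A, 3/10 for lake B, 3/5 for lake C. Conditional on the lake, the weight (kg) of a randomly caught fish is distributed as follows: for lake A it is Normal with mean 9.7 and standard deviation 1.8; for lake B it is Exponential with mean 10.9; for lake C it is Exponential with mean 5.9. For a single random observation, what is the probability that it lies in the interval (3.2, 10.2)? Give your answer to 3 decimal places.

0.409

Conditional on each lake, P(3.2 < X < 10.2): A: 0.609256; B: 0.353311; C: 0.403872.
By total probability, P(3.2 < X < 10.2) = 0.1·0.609256 + 0.3·0.353311 + 0.6·0.403872 = 0.409242.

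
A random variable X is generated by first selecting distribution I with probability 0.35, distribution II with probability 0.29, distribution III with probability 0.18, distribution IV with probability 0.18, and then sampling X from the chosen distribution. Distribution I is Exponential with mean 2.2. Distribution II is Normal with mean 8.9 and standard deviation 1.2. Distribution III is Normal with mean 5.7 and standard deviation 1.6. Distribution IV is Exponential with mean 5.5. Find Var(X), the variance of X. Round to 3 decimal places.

15.171

Per component, I: μ=2.2, E[X²]=9.68; II: μ=8.9, E[X²]=80.65; III: μ=5.7, E[X²]=35.05; IV: μ=5.5, E[X²]=60.5.
E[X] = 0.35·2.2 + 0.29·8.9 + 0.18·5.7 + 0.18·5.5 = 5.367.
E[X²] = 0.35·9.68 + 0.29·80.65 + 0.18·35.05 + 0.18·60.5 = 43.9755.
Var(X) = E[X²] − (E[X])² = 43.9755 − 28.8047 = 15.1708.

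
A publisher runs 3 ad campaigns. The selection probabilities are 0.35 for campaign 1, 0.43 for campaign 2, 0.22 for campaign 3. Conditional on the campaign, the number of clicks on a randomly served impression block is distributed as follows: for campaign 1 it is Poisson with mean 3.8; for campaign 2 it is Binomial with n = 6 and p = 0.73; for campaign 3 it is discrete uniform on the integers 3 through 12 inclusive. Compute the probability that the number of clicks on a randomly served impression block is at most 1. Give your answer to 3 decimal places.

0.040

Conditional on each campaign, P(X ≤ 1): 1: 0.10738; 2: 0.00667224; 3: 0.
By total probability, P(X ≤ 1) = 0.35·0.10738 + 0.43·0.00667224 + 0.22·0 = 0.040452.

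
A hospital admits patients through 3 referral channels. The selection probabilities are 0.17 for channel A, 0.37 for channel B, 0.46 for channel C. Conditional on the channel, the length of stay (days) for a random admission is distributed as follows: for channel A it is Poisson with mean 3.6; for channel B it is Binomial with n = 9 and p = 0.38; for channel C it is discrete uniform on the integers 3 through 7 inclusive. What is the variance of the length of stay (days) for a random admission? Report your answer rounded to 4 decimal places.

Per component, A: μ=3.6, E[X²]=16.56; B: μ=3.42, E[X²]=13.8168; C: μ=5, E[X²]=27.
E[X] = 0.17·3.6 + 0.37·3.42 + 0.46·5 = 4.1774.
E[X²] = 0.17·16.56 + 0.37·13.8168 + 0.46·27 = 20.3474.
Var(X) = E[X²] − (E[X])² = 20.3474 − 17.4507 = 2.89675.

2.8967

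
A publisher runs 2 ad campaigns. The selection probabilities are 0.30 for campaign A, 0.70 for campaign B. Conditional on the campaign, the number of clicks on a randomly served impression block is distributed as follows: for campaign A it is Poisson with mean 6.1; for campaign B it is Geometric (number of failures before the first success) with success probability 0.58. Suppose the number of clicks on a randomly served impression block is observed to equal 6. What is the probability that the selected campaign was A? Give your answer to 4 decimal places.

0.9558

Likelihoods P(X=6 | ·): A: 0.160491; B: 0.00318364.
Posterior ∝ prior × likelihood. Numerator for A: 0.3·0.160491 = 0.0481472.
Normalizing constant: 0.3·0.160491 + 0.7·0.00318364 = 0.0503758.
P(A | observation) = 0.0481472 / 0.0503758 = 0.955762.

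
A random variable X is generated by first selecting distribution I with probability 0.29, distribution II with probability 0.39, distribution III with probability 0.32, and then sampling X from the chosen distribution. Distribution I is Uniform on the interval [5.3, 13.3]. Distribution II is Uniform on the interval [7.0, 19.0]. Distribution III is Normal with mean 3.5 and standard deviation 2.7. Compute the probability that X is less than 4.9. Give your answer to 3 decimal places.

Conditional on each component, P(X < 4.9): I: 0; II: 0; III: 0.697952.
By total probability, P(X < 4.9) = 0.29·0 + 0.39·0 + 0.32·0.697952 = 0.223345.

0.223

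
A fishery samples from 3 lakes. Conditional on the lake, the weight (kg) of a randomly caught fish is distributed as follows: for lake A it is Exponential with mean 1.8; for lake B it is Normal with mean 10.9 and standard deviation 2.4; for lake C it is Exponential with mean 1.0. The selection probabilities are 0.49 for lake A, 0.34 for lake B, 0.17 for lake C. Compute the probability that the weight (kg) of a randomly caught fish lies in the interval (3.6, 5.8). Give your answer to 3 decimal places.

0.056

Conditional on each lake, P(3.6 < X < 5.8): A: 0.0954689; B: 0.0156169; C: 0.0242962.
By total probability, P(3.6 < X < 5.8) = 0.49·0.0954689 + 0.34·0.0156169 + 0.17·0.0242962 = 0.0562199.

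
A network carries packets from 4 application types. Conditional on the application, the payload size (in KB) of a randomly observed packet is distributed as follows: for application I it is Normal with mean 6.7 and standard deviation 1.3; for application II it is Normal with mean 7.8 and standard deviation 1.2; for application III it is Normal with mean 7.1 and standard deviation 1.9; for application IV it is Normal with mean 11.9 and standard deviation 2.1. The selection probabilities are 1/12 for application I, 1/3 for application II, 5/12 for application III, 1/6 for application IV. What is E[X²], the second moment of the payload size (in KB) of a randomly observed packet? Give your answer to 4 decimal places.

For each component E[X²] = Var + (mean)², giving I: 46.58; II: 62.28; III: 54.02; IV: 146.02.
Overall E[X²] = 0.0833333·46.58 + 0.333333·62.28 + 0.416667·54.02 + 0.166667·146.02 = 71.4867.

71.4867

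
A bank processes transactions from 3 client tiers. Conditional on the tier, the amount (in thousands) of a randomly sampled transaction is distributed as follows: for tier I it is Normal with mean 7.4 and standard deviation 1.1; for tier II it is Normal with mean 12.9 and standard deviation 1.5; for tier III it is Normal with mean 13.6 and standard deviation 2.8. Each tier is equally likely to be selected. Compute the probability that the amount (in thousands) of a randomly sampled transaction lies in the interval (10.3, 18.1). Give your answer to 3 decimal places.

0.596

Conditional on each tier, P(10.3 < X < 18.1): I: 0.00418999; II: 0.958218; III: 0.826704.
By total probability, P(10.3 < X < 18.1) = 0.333333·0.00418999 + 0.333333·0.958218 + 0.333333·0.826704 = 0.596371.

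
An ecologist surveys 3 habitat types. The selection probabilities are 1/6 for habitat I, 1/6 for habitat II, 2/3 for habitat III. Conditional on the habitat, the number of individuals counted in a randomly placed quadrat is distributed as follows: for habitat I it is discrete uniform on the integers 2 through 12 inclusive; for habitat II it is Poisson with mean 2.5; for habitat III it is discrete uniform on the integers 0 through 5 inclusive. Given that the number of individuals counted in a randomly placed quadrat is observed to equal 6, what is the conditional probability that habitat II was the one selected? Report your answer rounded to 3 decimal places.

Likelihoods P(X=6 | ·): I: 0.0909091; II: 0.0278337; III: 0.
Posterior ∝ prior × likelihood. Numerator for II: 0.166667·0.0278337 = 0.00463895.
Normalizing constant: 0.166667·0.0909091 + 0.166667·0.0278337 + 0.666667·0 = 0.0197905.
P(II | observation) = 0.00463895 / 0.0197905 = 0.234403.

0.234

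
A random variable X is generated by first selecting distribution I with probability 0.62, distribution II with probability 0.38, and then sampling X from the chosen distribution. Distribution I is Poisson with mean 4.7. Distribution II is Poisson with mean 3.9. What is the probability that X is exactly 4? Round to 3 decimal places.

0.189

Conditional on each component, P(X = 4): I: 0.184925; II: 0.195119.
By total probability, P(X = 4) = 0.62·0.184925 + 0.38·0.195119 = 0.188799.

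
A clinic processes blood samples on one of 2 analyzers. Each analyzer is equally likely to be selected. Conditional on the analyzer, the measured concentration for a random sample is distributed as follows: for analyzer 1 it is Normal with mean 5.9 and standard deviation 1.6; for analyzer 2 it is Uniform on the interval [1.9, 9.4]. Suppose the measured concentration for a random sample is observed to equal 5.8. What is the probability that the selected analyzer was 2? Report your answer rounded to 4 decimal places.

0.3489

Likelihoods f(5.8 | ·): 1: 0.248852; 2: 0.133333.
Posterior ∝ prior × likelihood. Numerator for 2: 0.5·0.133333 = 0.0666667.
Normalizing constant: 0.5·0.248852 + 0.5·0.133333 = 0.191093.
P(2 | observation) = 0.0666667 / 0.191093 = 0.348871.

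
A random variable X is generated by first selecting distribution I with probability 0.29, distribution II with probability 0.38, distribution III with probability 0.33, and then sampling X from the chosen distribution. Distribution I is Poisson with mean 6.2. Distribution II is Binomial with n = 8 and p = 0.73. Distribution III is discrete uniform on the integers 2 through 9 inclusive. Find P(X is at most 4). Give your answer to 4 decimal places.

0.2534

Conditional on each component, P(X ≤ 4): I: 0.259177; II: 0.143323; III: 0.375.
By total probability, P(X ≤ 4) = 0.29·0.259177 + 0.38·0.143323 + 0.33·0.375 = 0.253374.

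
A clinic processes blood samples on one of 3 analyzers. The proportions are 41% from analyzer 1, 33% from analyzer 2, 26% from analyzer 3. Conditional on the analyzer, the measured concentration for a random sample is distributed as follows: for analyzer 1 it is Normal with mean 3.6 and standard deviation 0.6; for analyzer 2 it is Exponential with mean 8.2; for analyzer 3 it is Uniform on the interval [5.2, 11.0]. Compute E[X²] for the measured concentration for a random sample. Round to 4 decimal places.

For each component E[X²] = Var + (mean)², giving 1: 13.32; 2: 134.48; 3: 68.4133.
Overall E[X²] = 0.41·13.32 + 0.33·134.48 + 0.26·68.4133 = 67.6271.

67.6271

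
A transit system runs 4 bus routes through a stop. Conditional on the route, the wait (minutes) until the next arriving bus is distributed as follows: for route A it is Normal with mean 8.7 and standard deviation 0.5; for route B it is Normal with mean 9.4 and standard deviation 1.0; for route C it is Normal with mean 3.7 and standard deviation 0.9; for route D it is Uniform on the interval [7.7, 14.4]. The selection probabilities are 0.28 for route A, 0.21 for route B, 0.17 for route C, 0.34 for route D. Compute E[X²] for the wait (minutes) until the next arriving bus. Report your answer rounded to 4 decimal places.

For each component E[X²] = Var + (mean)², giving A: 75.94; B: 89.36; C: 14.5; D: 125.843.
Overall E[X²] = 0.28·75.94 + 0.21·89.36 + 0.17·14.5 + 0.34·125.843 = 85.2805.

85.2805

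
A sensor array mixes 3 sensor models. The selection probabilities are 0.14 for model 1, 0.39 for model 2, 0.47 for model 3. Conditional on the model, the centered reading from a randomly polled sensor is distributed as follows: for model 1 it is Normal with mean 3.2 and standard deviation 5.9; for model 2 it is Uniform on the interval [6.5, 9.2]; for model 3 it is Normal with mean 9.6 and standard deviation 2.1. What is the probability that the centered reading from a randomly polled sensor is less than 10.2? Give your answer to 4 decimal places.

0.8014

Conditional on each model, P(X < 10.2): 1: 0.882276; 2: 1; 3: 0.612452.
By total probability, P(X < 10.2) = 0.14·0.882276 + 0.39·1 + 0.47·0.612452 = 0.801371.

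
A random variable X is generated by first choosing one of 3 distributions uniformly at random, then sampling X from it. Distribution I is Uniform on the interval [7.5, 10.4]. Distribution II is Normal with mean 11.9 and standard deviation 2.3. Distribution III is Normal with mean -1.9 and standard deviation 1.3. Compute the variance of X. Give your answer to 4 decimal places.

37.7675

Per component, I: μ=8.95, E[X²]=80.8033; II: μ=11.9, E[X²]=146.9; III: μ=-1.9, E[X²]=5.3.
E[X] = 0.333333·8.95 + 0.333333·11.9 + 0.333333·-1.9 = 6.31667.
E[X²] = 0.333333·80.8033 + 0.333333·146.9 + 0.333333·5.3 = 77.6678.
Var(X) = E[X²] − (E[X])² = 77.6678 − 39.9003 = 37.7675.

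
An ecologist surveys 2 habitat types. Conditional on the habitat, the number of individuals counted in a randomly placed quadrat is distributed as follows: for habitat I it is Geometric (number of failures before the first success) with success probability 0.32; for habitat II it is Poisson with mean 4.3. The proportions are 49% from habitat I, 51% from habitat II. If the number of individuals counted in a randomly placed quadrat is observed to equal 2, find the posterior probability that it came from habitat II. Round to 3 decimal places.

0.469

Likelihoods P(X=2 | ·): I: 0.147968; II: 0.125441.
Posterior ∝ prior × likelihood. Numerator for II: 0.51·0.125441 = 0.0639751.
Normalizing constant: 0.49·0.147968 + 0.51·0.125441 = 0.136479.
P(II | observation) = 0.0639751 / 0.136479 = 0.468753.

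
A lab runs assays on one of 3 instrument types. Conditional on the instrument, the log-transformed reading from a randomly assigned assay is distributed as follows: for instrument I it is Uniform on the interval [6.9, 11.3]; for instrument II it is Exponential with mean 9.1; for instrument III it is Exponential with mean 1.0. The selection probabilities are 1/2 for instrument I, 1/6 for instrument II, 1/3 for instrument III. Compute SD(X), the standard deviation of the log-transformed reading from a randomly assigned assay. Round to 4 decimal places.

5.4334

Per component, I: μ=9.1, E[X²]=84.4233; II: μ=9.1, E[X²]=165.62; III: μ=1, E[X²]=2.
E[X] = 0.5·9.1 + 0.166667·9.1 + 0.333333·1 = 6.4.
E[X²] = 0.5·84.4233 + 0.166667·165.62 + 0.333333·2 = 70.4817.
Var(X) = E[X²] − (E[X])² = 70.4817 − 40.96 = 29.5217.
SD(X) = √29.5217 = 5.43338.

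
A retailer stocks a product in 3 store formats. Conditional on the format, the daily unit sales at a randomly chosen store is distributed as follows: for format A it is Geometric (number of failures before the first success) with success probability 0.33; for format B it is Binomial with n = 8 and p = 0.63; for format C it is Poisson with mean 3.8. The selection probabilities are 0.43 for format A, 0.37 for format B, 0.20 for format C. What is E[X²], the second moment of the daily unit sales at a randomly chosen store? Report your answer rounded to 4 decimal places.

18.1546

For each component E[X²] = Var + (mean)², giving A: 10.2746; B: 27.2664; C: 18.24.
Overall E[X²] = 0.43·10.2746 + 0.37·27.2664 + 0.2·18.24 = 18.1546.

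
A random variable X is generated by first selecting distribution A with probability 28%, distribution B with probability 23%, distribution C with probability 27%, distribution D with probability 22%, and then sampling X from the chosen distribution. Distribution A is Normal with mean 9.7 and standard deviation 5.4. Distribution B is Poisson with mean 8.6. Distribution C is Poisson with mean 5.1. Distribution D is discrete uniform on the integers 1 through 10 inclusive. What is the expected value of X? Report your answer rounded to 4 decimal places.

Component means — A: 9.7; B: 8.6; C: 5.1; D: 5.5.
E[X] = 0.28·9.7 + 0.23·8.6 + 0.27·5.1 + 0.22·5.5 = 7.281.

7.2810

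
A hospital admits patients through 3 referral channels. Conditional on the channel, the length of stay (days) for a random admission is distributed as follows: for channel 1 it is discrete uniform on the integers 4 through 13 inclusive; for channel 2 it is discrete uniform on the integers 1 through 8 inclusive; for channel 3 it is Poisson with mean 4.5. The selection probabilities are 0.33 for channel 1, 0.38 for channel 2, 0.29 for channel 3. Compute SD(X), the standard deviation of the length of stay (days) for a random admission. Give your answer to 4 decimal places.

Per component, 1: μ=8.5, E[X²]=80.5; 2: μ=4.5, E[X²]=25.5; 3: μ=4.5, E[X²]=24.75.
E[X] = 0.33·8.5 + 0.38·4.5 + 0.29·4.5 = 5.82.
E[X²] = 0.33·80.5 + 0.38·25.5 + 0.29·24.75 = 43.4325.
Var(X) = E[X²] − (E[X])² = 43.4325 − 33.8724 = 9.5601.
SD(X) = √9.5601 = 3.09194.

3.0919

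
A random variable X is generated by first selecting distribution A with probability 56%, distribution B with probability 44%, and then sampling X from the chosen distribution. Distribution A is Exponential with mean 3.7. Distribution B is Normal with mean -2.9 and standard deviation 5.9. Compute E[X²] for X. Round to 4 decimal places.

For each component E[X²] = Var + (mean)², giving A: 27.38; B: 43.22.
Overall E[X²] = 0.56·27.38 + 0.44·43.22 = 34.3496.

34.3496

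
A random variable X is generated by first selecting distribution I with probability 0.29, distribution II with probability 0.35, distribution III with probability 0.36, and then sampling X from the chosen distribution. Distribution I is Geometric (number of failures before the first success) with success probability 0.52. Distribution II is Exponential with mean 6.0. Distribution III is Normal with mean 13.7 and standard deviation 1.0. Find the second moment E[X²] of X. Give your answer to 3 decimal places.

93.890

For each component E[X²] = Var + (mean)², giving I: 2.62722; II: 72; III: 188.69.
Overall E[X²] = 0.29·2.62722 + 0.35·72 + 0.36·188.69 = 93.8903.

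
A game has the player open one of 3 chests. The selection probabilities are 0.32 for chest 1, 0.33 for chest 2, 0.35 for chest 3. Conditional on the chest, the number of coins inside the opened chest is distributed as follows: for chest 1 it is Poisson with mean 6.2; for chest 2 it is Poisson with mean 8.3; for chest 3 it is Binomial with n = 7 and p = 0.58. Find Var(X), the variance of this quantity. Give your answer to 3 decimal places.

8.375

Per component, 1: μ=6.2, E[X²]=44.64; 2: μ=8.3, E[X²]=77.19; 3: μ=4.06, E[X²]=18.1888.
E[X] = 0.32·6.2 + 0.33·8.3 + 0.35·4.06 = 6.144.
E[X²] = 0.32·44.64 + 0.33·77.19 + 0.35·18.1888 = 46.1236.
Var(X) = E[X²] − (E[X])² = 46.1236 − 37.7487 = 8.37484.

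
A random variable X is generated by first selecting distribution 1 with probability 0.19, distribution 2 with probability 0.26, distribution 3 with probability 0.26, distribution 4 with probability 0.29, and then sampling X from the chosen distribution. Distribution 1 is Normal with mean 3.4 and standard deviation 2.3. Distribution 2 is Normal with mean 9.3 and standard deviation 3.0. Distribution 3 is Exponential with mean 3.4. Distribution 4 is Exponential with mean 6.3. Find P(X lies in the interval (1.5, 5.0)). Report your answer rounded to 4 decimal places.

Conditional on each component, P(1.5 < X < 5.0): 1: 0.552299; 2: 0.0712201; 3: 0.413489; 4: 0.335937.
By total probability, P(1.5 < X < 5.0) = 0.19·0.552299 + 0.26·0.0712201 + 0.26·0.413489 + 0.29·0.335937 = 0.328383.

0.3284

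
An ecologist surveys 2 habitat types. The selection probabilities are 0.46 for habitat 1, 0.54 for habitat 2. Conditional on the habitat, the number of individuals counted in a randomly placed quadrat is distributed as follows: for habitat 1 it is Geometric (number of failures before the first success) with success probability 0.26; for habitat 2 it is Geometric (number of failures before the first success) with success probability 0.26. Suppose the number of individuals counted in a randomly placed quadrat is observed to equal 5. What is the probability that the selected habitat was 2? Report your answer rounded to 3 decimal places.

Likelihoods P(X=5 | ·): 1: 0.0576942; 2: 0.0576942.
Posterior ∝ prior × likelihood. Numerator for 2: 0.54·0.0576942 = 0.0311549.
Normalizing constant: 0.46·0.0576942 + 0.54·0.0576942 = 0.0576942.
P(2 | observation) = 0.0311549 / 0.0576942 = 0.54.

0.540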